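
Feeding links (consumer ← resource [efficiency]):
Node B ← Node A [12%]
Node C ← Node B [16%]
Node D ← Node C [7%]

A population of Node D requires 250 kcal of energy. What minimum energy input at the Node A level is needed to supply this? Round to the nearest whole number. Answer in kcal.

Cumulative transfer efficiency: 0.12 × 0.16 × 0.07 = 0.001344
Node A energy = 250 / 0.001344 = 186012 kcal

186012 kcal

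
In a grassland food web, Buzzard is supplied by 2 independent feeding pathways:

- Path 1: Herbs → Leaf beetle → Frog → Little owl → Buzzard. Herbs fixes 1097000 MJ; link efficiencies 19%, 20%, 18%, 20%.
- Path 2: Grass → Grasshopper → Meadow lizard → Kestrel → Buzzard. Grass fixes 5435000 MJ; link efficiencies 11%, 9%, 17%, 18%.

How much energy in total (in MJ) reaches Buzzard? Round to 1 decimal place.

3147.2 MJ

Path 1: 1097000 × 0.19 × 0.2 × 0.18 × 0.2 = 1500.696 MJ
Path 2: 5435000 × 0.11 × 0.09 × 0.17 × 0.18 = 1646.4789 MJ
Total at Buzzard: 1500.696 + 1646.4789 = 3147.1749 MJ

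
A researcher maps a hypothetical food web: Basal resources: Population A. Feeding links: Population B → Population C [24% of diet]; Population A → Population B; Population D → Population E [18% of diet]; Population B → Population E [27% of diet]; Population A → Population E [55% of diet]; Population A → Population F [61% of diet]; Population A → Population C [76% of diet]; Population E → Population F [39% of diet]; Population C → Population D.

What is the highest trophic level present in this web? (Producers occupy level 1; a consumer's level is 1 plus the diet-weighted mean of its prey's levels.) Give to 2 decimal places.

Population B: 1 + 1 = 2
Population C: 1 + (0.76×1 + 0.24×2) = 2.24
Population D: 1 + 2.24 = 3.24
Population E: 1 + (0.27×2 + 0.18×3.24 + 0.55×1) = 2.6732
Population F: 1 + (0.61×1 + 0.39×2.6732) = 2.652548

3.24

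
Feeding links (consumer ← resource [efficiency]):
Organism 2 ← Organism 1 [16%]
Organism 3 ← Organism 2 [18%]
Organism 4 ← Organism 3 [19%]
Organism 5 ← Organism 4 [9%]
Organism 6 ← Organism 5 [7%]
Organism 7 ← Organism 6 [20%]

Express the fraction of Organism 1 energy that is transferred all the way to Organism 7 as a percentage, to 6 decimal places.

0.000689%

Product of link efficiencies: 0.16 × 0.18 × 0.19 × 0.09 × 0.07 × 0.2 = 0.00000689472
As a percentage: 0.00000689472 × 100 = 0.000689%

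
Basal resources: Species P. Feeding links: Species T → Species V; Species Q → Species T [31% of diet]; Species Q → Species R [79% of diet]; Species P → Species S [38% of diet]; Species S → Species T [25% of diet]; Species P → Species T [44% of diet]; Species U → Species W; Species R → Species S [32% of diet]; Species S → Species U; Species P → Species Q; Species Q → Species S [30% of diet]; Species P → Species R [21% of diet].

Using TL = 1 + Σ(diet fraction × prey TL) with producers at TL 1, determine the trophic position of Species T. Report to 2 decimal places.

Species Q: 1 + 1 = 2
Species R: 1 + (0.21×1 + 0.79×2) = 2.79
Species S: 1 + (0.32×2.79 + 0.3×2 + 0.38×1) = 2.8728
Species T: 1 + (0.31×2 + 0.25×2.8728 + 0.44×1) = 2.7782
Species U: 1 + 2.8728 = 3.8728
Species V: 1 + 2.7782 = 3.7782
Species W: 1 + 3.8728 = 4.8728

2.78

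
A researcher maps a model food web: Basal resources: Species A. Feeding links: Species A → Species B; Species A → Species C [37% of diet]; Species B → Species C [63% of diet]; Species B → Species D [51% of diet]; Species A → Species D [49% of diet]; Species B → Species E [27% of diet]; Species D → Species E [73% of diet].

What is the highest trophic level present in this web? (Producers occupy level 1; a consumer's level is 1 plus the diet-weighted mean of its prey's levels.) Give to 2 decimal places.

Species B: 1 + 1 = 2
Species C: 1 + (0.37×1 + 0.63×2) = 2.63
Species D: 1 + (0.51×2 + 0.49×1) = 2.51
Species E: 1 + (0.27×2 + 0.73×2.51) = 3.3723

3.37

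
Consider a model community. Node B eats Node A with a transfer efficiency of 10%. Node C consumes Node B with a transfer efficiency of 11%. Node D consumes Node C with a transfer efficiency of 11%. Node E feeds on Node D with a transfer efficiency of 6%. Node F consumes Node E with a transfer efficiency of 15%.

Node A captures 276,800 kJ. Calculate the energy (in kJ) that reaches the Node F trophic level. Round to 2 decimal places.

Node B: 276800 × 0.1 = 27680 kJ
Node C: 27680 × 0.11 = 3044.8 kJ
Node D: 3044.8 × 0.11 = 334.928 kJ
Node E: 334.928 × 0.06 = 20.09568 kJ
Node F: 20.09568 × 0.15 = 3.014352 kJ

3.01 kJ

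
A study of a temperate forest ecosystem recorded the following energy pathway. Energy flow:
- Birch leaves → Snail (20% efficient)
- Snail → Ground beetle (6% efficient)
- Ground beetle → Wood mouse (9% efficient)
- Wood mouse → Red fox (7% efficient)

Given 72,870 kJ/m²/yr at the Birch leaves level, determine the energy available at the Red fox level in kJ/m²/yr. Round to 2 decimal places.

5.51 kJ/m²/yr

Snail: 72870 × 0.2 = 14574 kJ/m²/yr
Ground beetle: 14574 × 0.06 = 874.44 kJ/m²/yr
Wood mouse: 874.44 × 0.09 = 78.6996 kJ/m²/yr
Red fox: 78.6996 × 0.07 = 5.508972 kJ/m²/yr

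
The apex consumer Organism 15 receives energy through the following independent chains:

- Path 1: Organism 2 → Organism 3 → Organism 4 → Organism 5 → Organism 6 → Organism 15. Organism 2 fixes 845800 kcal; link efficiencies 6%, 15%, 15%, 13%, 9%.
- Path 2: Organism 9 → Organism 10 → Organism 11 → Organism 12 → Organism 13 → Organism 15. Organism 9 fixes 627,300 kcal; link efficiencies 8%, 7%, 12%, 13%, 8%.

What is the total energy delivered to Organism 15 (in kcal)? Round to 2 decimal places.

Path 1: 845800 × 0.06 × 0.15 × 0.15 × 0.13 × 0.09 = 13.359411 kcal
Path 2: 627300 × 0.08 × 0.07 × 0.12 × 0.13 × 0.08 = 4.38407424 kcal
Total at Organism 15: 13.359411 + 4.38407424 = 17.74348524 kcal

17.74 kcal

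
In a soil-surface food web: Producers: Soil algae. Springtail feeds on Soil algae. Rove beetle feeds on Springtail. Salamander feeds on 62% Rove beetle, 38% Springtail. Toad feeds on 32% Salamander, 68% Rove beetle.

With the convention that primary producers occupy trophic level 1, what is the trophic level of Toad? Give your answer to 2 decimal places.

4.20

Springtail: 1 + 1 = 2
Rove beetle: 1 + 2 = 3
Salamander: 1 + (0.62×3 + 0.38×2) = 3.62
Toad: 1 + (0.32×3.62 + 0.68×3) = 4.1984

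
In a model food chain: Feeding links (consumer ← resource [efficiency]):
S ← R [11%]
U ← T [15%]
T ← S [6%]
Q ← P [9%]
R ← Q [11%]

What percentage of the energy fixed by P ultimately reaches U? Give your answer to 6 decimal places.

0.000980%

Product of link efficiencies: 0.09 × 0.11 × 0.11 × 0.06 × 0.15 = 0.000009801
As a percentage: 0.000009801 × 100 = 0.000980%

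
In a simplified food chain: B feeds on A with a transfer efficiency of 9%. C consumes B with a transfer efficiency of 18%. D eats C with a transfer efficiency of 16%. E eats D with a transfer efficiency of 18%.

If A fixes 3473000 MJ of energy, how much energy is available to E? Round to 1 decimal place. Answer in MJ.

B: 3473000 × 0.09 = 312570 MJ
C: 312570 × 0.18 = 56262.6 MJ
D: 56262.6 × 0.16 = 9002.016 MJ
E: 9002.016 × 0.18 = 1620.36288 MJ

1620.4 MJ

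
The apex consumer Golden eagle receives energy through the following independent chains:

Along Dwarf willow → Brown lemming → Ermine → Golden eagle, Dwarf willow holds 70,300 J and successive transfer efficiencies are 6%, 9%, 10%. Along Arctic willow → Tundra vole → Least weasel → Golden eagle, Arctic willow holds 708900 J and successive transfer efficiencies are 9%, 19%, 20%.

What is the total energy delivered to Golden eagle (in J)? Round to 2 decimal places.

2462.40 J

Via Dwarf willow: 70300 × 0.06 × 0.09 × 0.1 = 37.962 J
Via Arctic willow: 708900 × 0.09 × 0.19 × 0.2 = 2424.438 J
Total at Golden eagle: 37.962 + 2424.438 = 2462.4 J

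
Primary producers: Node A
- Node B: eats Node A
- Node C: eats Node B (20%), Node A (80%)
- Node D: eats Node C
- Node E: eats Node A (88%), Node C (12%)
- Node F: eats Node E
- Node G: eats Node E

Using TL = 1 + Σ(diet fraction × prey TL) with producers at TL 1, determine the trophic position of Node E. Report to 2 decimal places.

2.14

Node B: 1 + 1 = 2
Node C: 1 + (0.2×2 + 0.8×1) = 2.2
Node D: 1 + 2.2 = 3.2
Node E: 1 + (0.88×1 + 0.12×2.2) = 2.144
Node F: 1 + 2.144 = 3.144
Node G: 1 + 2.144 = 3.144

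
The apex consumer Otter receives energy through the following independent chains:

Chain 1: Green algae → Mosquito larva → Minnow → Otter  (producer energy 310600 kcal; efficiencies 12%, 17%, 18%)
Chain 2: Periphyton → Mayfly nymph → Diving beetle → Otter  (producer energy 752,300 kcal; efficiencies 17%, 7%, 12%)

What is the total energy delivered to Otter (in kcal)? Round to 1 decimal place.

2214.8 kcal

Chain 1: 310600 × 0.12 × 0.17 × 0.18 = 1140.5232 kcal
Chain 2: 752300 × 0.17 × 0.07 × 0.12 = 1074.2844 kcal
Total at Otter: 1140.5232 + 1074.2844 = 2214.8076 kcal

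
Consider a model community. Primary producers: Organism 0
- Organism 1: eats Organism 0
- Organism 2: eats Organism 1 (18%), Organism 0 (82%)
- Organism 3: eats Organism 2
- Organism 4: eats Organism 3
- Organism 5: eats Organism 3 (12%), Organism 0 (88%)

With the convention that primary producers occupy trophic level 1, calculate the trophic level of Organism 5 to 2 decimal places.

Organism 1: 1 + 1 = 2
Organism 2: 1 + (0.18×2 + 0.82×1) = 2.18
Organism 3: 1 + 2.18 = 3.18
Organism 4: 1 + 3.18 = 4.18
Organism 5: 1 + (0.12×3.18 + 0.88×1) = 2.2616

2.26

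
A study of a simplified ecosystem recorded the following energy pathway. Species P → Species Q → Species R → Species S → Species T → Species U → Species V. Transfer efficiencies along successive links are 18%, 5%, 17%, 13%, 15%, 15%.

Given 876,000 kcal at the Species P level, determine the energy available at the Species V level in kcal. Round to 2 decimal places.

3.92 kcal

Species Q: 876000 × 0.18 = 157680 kcal
Species R: 157680 × 0.05 = 7884 kcal
Species S: 7884 × 0.17 = 1340.28 kcal
Species T: 1340.28 × 0.13 = 174.2364 kcal
Species U: 174.2364 × 0.15 = 26.13546 kcal
Species V: 26.13546 × 0.15 = 3.920319 kcal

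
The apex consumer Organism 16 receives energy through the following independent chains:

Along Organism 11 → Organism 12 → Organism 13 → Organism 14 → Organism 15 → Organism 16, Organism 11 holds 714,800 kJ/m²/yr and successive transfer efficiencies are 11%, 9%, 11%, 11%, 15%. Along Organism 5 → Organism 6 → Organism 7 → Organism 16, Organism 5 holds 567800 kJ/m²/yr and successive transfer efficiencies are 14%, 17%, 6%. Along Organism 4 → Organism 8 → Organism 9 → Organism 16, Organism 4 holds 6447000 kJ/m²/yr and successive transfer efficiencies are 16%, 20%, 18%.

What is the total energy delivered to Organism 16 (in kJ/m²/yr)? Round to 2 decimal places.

37958.38 kJ/m²/yr

Via Organism 11: 714800 × 0.11 × 0.09 × 0.11 × 0.11 × 0.15 = 12.8438838 kJ/m²/yr
Via Organism 5: 567800 × 0.14 × 0.17 × 0.06 = 810.8184 kJ/m²/yr
Via Organism 4: 6447000 × 0.16 × 0.2 × 0.18 = 37134.72 kJ/m²/yr
Total at Organism 16: 12.8438838 + 810.8184 + 37134.72 = 37958.3822838 kJ/m²/yr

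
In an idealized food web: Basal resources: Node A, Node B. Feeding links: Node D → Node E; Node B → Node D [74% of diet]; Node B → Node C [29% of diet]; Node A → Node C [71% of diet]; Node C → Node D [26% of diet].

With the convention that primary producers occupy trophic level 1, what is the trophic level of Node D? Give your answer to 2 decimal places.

2.26

Node C: 1 + (0.71×1 + 0.29×1) = 2
Node D: 1 + (0.26×2 + 0.74×1) = 2.26
Node E: 1 + 2.26 = 3.26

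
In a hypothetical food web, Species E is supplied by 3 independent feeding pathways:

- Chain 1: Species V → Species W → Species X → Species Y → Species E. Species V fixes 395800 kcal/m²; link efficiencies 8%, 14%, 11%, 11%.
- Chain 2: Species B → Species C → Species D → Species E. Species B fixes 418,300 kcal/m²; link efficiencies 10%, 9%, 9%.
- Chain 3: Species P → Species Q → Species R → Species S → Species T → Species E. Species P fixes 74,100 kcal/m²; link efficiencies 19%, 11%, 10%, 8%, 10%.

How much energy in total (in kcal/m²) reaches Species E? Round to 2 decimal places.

Chain 1: 395800 × 0.08 × 0.14 × 0.11 × 0.11 = 53.638816 kcal/m²
Chain 2: 418300 × 0.1 × 0.09 × 0.09 = 338.823 kcal/m²
Chain 3: 74100 × 0.19 × 0.11 × 0.1 × 0.08 × 0.1 = 1.238952 kcal/m²
Total at Species E: 53.638816 + 338.823 + 1.238952 = 393.700768 kcal/m²

393.70 kcal/m²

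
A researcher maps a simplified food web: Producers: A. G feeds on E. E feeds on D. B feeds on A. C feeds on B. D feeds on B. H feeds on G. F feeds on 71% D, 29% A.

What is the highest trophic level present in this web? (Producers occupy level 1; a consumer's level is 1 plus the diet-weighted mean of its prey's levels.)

B: 1 + 1 = 2
C: 1 + 2 = 3
D: 1 + 2 = 3
E: 1 + 3 = 4
F: 1 + (0.71×3 + 0.29×1) = 3.42
G: 1 + 4 = 5
H: 1 + 5 = 6

6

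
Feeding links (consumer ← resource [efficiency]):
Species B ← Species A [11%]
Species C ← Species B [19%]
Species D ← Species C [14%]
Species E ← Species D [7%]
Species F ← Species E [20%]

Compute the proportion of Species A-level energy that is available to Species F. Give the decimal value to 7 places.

0.0000410

Product of link efficiencies: 0.11 × 0.19 × 0.14 × 0.07 × 0.2 = 0.000040964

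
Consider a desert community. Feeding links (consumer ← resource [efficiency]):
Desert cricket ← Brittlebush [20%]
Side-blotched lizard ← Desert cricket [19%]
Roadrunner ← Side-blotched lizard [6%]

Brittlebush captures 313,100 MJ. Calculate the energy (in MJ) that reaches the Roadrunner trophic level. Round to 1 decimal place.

713.9 MJ

Desert cricket: 313100 × 0.2 = 62620 MJ
Side-blotched lizard: 62620 × 0.19 = 11897.8 MJ
Roadrunner: 11897.8 × 0.06 = 713.868 MJ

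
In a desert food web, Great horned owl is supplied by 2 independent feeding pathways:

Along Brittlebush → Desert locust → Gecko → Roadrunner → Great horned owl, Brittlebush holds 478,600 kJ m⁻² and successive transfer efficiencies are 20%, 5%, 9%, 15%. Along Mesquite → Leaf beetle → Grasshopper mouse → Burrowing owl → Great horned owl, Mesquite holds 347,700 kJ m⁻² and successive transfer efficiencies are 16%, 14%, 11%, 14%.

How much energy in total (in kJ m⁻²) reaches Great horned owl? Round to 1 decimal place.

Via Brittlebush: 478600 × 0.2 × 0.05 × 0.09 × 0.15 = 64.611 kJ m⁻²
Via Mesquite: 347700 × 0.16 × 0.14 × 0.11 × 0.14 = 119.942592 kJ m⁻²
Total at Great horned owl: 64.611 + 119.942592 = 184.553592 kJ m⁻²

184.6 kJ m⁻²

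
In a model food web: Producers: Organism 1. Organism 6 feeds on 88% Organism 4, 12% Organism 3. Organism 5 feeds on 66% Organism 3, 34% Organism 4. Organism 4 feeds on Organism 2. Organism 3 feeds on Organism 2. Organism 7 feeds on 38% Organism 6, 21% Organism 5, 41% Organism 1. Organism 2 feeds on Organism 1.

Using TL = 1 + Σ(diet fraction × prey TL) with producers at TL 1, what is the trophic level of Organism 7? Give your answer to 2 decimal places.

3.77

Organism 2: 1 + 1 = 2
Organism 3: 1 + 2 = 3
Organism 4: 1 + 2 = 3
Organism 5: 1 + (0.66×3 + 0.34×3) = 4
Organism 6: 1 + (0.88×3 + 0.12×3) = 4
Organism 7: 1 + (0.38×4 + 0.21×4 + 0.41×1) = 3.77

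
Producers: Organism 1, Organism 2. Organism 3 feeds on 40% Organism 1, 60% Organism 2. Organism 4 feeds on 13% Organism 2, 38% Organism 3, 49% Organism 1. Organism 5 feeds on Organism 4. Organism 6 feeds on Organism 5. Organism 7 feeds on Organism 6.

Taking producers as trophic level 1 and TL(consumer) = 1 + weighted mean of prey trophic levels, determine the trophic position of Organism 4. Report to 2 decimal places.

2.38

Organism 3: 1 + (0.4×1 + 0.6×1) = 2
Organism 4: 1 + (0.13×1 + 0.38×2 + 0.49×1) = 2.38
Organism 5: 1 + 2.38 = 3.38
Organism 6: 1 + 3.38 = 4.38
Organism 7: 1 + 4.38 = 5.38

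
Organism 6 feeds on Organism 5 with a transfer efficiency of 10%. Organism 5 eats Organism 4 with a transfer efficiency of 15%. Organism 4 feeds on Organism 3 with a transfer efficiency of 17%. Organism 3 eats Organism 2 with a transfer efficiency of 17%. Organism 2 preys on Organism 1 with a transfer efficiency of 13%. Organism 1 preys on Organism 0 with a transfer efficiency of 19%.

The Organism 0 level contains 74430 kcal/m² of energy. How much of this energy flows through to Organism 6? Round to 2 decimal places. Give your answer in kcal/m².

0.80 kcal/m²

Organism 1: 74430 × 0.19 = 14141.7 kcal/m²
Organism 2: 14141.7 × 0.13 = 1838.421 kcal/m²
Organism 3: 1838.421 × 0.17 = 312.53157 kcal/m²
Organism 4: 312.53157 × 0.17 = 53.1303669 kcal/m²
Organism 5: 53.1303669 × 0.15 = 7.969555035 kcal/m²
Organism 6: 7.969555035 × 0.1 = 0.7969555035 kcal/m²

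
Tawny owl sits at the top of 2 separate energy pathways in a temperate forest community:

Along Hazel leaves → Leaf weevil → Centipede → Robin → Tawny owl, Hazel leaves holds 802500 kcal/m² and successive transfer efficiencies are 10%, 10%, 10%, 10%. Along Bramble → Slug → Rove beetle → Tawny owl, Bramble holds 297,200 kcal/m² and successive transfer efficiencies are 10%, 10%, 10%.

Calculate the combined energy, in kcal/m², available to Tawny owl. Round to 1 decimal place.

Via Hazel leaves: 802500 × 0.1 × 0.1 × 0.1 × 0.1 = 80.25 kcal/m²
Via Bramble: 297200 × 0.1 × 0.1 × 0.1 = 297.2 kcal/m²
Total at Tawny owl: 80.25 + 297.2 = 377.45 kcal/m²

377.5 kcal/m²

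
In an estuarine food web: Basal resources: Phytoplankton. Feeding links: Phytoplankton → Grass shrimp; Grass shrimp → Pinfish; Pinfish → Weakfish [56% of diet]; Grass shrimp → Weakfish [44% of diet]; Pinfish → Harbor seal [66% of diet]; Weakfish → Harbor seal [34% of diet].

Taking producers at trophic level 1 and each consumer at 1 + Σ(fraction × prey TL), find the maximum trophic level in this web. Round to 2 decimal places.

4.19

Grass shrimp: 1 + 1 = 2
Pinfish: 1 + 2 = 3
Weakfish: 1 + (0.56×3 + 0.44×2) = 3.56
Harbor seal: 1 + (0.66×3 + 0.34×3.56) = 4.1904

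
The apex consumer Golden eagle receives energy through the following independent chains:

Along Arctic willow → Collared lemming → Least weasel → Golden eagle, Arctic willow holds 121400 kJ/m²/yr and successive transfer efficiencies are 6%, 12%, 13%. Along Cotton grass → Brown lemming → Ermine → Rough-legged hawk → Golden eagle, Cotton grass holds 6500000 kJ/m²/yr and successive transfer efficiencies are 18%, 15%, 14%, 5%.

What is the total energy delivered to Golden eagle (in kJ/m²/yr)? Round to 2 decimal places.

1342.13 kJ/m²/yr

Via Arctic willow: 121400 × 0.06 × 0.12 × 0.13 = 113.6304 kJ/m²/yr
Via Cotton grass: 6500000 × 0.18 × 0.15 × 0.14 × 0.05 = 1228.5 kJ/m²/yr
Total at Golden eagle: 113.6304 + 1228.5 = 1342.1304 kJ/m²/yr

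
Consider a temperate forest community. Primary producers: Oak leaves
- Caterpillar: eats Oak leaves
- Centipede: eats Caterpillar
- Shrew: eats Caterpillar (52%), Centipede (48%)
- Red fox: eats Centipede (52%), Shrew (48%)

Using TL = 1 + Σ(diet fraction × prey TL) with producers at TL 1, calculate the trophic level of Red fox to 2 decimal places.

Caterpillar: 1 + 1 = 2
Centipede: 1 + 2 = 3
Shrew: 1 + (0.52×2 + 0.48×3) = 3.48
Red fox: 1 + (0.52×3 + 0.48×3.48) = 4.2304

4.23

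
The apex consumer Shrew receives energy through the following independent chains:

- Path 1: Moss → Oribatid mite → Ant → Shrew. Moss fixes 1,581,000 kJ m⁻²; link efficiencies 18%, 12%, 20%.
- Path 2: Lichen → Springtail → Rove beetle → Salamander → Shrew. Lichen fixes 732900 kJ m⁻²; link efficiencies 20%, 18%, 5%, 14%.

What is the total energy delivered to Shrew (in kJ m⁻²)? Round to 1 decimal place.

7014.6 kJ m⁻²

Path 1: 1581000 × 0.18 × 0.12 × 0.2 = 6829.92 kJ m⁻²
Path 2: 732900 × 0.2 × 0.18 × 0.05 × 0.14 = 184.6908 kJ m⁻²
Total at Shrew: 6829.92 + 184.6908 = 7014.6108 kJ m⁻²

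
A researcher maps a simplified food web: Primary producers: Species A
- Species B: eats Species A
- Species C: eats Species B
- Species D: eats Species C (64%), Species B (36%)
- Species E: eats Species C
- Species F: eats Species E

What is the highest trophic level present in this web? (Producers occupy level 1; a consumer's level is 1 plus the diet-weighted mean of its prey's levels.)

5

Species B: 1 + 1 = 2
Species C: 1 + 2 = 3
Species D: 1 + (0.64×3 + 0.36×2) = 3.64
Species E: 1 + 3 = 4
Species F: 1 + 4 = 5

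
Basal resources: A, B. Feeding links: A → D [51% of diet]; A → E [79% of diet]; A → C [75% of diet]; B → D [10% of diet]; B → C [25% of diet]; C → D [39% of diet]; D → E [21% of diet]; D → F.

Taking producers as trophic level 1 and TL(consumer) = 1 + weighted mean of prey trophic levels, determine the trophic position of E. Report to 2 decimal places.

C: 1 + (0.25×1 + 0.75×1) = 2
D: 1 + (0.1×1 + 0.51×1 + 0.39×2) = 2.39
E: 1 + (0.21×2.39 + 0.79×1) = 2.2919
F: 1 + 2.39 = 3.39

2.29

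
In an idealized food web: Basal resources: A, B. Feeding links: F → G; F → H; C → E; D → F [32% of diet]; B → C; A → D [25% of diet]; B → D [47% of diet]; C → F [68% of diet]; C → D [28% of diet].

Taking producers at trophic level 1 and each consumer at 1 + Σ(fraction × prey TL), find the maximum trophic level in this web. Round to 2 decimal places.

C: 1 + 1 = 2
D: 1 + (0.25×1 + 0.47×1 + 0.28×2) = 2.28
E: 1 + 2 = 3
F: 1 + (0.68×2 + 0.32×2.28) = 3.0896
G: 1 + 3.0896 = 4.0896
H: 1 + 3.0896 = 4.0896

4.09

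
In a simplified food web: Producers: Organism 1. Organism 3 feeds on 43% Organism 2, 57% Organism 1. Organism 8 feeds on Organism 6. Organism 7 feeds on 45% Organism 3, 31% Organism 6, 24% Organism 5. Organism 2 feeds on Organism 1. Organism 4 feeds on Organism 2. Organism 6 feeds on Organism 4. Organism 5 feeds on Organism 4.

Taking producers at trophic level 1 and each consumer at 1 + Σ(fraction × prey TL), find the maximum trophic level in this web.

Organism 2: 1 + 1 = 2
Organism 3: 1 + (0.43×2 + 0.57×1) = 2.43
Organism 4: 1 + 2 = 3
Organism 5: 1 + 3 = 4
Organism 6: 1 + 3 = 4
Organism 7: 1 + (0.45×2.43 + 0.31×4 + 0.24×4) = 4.2935
Organism 8: 1 + 4 = 5

5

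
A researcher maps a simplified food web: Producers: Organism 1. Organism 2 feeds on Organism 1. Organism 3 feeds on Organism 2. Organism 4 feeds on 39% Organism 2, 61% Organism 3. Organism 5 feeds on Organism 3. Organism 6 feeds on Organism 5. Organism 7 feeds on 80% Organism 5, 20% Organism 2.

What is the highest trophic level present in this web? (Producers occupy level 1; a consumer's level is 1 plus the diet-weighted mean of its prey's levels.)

5

Organism 2: 1 + 1 = 2
Organism 3: 1 + 2 = 3
Organism 4: 1 + (0.39×2 + 0.61×3) = 3.61
Organism 5: 1 + 3 = 4
Organism 6: 1 + 4 = 5
Organism 7: 1 + (0.8×4 + 0.2×2) = 4.6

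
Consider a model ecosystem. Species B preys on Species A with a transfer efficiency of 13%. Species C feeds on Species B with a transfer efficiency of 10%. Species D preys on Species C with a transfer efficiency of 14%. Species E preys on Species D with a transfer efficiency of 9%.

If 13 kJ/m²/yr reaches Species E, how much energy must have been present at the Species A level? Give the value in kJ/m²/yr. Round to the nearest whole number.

79365 kJ/m²/yr

Cumulative transfer efficiency: 0.13 × 0.1 × 0.14 × 0.09 = 0.0001638
Species A energy = 13 / 0.0001638 = 79365 kJ/m²/yr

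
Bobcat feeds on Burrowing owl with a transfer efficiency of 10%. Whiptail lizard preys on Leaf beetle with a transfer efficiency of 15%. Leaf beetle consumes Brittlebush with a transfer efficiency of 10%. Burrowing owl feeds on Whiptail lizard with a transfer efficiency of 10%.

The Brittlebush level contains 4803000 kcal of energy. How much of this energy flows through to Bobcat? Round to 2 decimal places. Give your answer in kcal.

720.45 kcal

Leaf beetle: 4803000 × 0.1 = 480300 kcal
Whiptail lizard: 480300 × 0.15 = 72045 kcal
Burrowing owl: 72045 × 0.1 = 7204.5 kcal
Bobcat: 7204.5 × 0.1 = 720.45 kcal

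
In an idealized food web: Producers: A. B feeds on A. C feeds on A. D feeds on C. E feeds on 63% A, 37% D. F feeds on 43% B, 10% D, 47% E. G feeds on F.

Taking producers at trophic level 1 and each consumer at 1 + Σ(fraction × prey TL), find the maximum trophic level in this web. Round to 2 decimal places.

4.45

B: 1 + 1 = 2
C: 1 + 1 = 2
D: 1 + 2 = 3
E: 1 + (0.63×1 + 0.37×3) = 2.74
F: 1 + (0.43×2 + 0.1×3 + 0.47×2.74) = 3.4478
G: 1 + 3.4478 = 4.4478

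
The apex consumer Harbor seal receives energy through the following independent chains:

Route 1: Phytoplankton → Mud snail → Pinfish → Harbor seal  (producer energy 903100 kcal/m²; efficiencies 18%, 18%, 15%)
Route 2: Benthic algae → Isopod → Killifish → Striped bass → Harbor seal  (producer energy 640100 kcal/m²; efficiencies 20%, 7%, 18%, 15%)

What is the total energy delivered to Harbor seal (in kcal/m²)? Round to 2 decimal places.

Route 1: 903100 × 0.18 × 0.18 × 0.15 = 4389.066 kcal/m²
Route 2: 640100 × 0.2 × 0.07 × 0.18 × 0.15 = 241.9578 kcal/m²
Total at Harbor seal: 4389.066 + 241.9578 = 4631.0238 kcal/m²

4631.02 kcal/m²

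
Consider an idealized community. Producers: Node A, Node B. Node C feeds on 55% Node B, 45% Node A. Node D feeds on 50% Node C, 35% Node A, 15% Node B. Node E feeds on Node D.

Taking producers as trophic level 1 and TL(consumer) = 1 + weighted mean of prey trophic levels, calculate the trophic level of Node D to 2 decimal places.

2.50

Node C: 1 + (0.55×1 + 0.45×1) = 2
Node D: 1 + (0.5×2 + 0.35×1 + 0.15×1) = 2.5
Node E: 1 + 2.5 = 3.5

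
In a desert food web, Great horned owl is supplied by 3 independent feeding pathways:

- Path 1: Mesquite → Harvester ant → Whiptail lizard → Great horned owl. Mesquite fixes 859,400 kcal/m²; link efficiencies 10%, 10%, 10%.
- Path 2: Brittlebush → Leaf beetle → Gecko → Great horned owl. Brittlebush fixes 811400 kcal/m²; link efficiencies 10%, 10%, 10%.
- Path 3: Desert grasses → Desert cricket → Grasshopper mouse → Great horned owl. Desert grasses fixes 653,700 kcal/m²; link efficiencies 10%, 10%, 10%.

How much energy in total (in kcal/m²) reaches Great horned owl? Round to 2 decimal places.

2324.50 kcal/m²

Path 1: 859400 × 0.1 × 0.1 × 0.1 = 859.4 kcal/m²
Path 2: 811400 × 0.1 × 0.1 × 0.1 = 811.4 kcal/m²
Path 3: 653700 × 0.1 × 0.1 × 0.1 = 653.7 kcal/m²
Total at Great horned owl: 859.4 + 811.4 + 653.7 = 2324.5 kcal/m²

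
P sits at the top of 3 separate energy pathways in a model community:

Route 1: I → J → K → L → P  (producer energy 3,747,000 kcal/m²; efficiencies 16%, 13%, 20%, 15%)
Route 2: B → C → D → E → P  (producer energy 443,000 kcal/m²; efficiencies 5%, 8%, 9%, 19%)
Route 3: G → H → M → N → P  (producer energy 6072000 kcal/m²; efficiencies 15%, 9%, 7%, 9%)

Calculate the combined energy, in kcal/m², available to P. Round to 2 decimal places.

Route 1: 3747000 × 0.16 × 0.13 × 0.2 × 0.15 = 2338.128 kcal/m²
Route 2: 443000 × 0.05 × 0.08 × 0.09 × 0.19 = 30.3012 kcal/m²
Route 3: 6072000 × 0.15 × 0.09 × 0.07 × 0.09 = 516.4236 kcal/m²
Total at P: 2338.128 + 30.3012 + 516.4236 = 2884.8528 kcal/m²

2884.85 kcal/m²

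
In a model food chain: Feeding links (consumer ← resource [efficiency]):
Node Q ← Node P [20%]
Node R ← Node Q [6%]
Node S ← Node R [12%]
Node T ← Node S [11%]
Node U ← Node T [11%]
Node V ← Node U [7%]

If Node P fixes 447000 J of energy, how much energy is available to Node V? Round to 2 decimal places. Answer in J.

0.55 J

Node Q: 447000 × 0.2 = 89400 J
Node R: 89400 × 0.06 = 5364 J
Node S: 5364 × 0.12 = 643.68 J
Node T: 643.68 × 0.11 = 70.8048 J
Node U: 70.8048 × 0.11 = 7.788528 J
Node V: 7.788528 × 0.07 = 0.54519696 J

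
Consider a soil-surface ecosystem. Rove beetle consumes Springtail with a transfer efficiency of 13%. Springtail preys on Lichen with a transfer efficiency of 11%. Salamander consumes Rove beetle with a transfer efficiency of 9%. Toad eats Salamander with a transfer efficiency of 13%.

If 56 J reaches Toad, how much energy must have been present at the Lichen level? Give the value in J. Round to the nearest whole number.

Cumulative transfer efficiency: 0.11 × 0.13 × 0.09 × 0.13 = 0.00016731
Lichen energy = 56 / 0.00016731 = 334708 J

334708 J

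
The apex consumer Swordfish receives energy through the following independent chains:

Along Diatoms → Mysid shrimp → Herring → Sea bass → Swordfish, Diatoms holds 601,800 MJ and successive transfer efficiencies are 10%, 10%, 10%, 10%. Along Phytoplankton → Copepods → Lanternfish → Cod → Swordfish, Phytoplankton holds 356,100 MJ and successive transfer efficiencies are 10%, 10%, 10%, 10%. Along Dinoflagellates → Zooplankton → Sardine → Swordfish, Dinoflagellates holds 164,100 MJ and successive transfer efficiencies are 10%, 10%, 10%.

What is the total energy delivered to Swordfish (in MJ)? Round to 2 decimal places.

Via Diatoms: 601800 × 0.1 × 0.1 × 0.1 × 0.1 = 60.18 MJ
Via Phytoplankton: 356100 × 0.1 × 0.1 × 0.1 × 0.1 = 35.61 MJ
Via Dinoflagellates: 164100 × 0.1 × 0.1 × 0.1 = 164.1 MJ
Total at Swordfish: 60.18 + 35.61 + 164.1 = 259.89 MJ

259.89 MJ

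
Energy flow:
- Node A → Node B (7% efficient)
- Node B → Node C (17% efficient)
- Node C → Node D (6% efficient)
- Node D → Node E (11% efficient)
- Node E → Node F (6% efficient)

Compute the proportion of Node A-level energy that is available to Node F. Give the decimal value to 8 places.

Product of link efficiencies: 0.07 × 0.17 × 0.06 × 0.11 × 0.06 = 0.0000047124

0.00000471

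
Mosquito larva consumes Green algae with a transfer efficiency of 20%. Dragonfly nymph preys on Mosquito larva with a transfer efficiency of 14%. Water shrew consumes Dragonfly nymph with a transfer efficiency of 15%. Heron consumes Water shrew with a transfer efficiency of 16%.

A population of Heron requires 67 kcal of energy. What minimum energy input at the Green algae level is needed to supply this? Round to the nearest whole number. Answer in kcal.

99702 kcal

Cumulative transfer efficiency: 0.2 × 0.14 × 0.15 × 0.16 = 0.000672
Green algae energy = 67 / 0.000672 = 99702 kcal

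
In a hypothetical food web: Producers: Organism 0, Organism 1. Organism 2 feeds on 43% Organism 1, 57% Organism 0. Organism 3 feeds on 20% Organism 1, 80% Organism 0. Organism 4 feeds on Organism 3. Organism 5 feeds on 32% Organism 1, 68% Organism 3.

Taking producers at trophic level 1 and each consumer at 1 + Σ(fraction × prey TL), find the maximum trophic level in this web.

3

Organism 2: 1 + (0.43×1 + 0.57×1) = 2
Organism 3: 1 + (0.2×1 + 0.8×1) = 2
Organism 4: 1 + 2 = 3
Organism 5: 1 + (0.32×1 + 0.68×2) = 2.68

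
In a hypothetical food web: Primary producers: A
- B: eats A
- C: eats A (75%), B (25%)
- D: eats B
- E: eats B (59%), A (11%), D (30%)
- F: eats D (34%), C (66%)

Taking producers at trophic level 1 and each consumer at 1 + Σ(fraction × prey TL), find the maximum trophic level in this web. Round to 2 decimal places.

3.51

B: 1 + 1 = 2
C: 1 + (0.75×1 + 0.25×2) = 2.25
D: 1 + 2 = 3
E: 1 + (0.59×2 + 0.11×1 + 0.3×3) = 3.19
F: 1 + (0.34×3 + 0.66×2.25) = 3.505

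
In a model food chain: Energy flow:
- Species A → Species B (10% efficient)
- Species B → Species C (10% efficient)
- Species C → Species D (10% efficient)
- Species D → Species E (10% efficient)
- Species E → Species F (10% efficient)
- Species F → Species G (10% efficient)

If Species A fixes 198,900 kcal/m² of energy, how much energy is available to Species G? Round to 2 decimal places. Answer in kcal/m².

Species B: 198900 × 0.1 = 19890 kcal/m²
Species C: 19890 × 0.1 = 1989 kcal/m²
Species D: 1989 × 0.1 = 198.9 kcal/m²
Species E: 198.9 × 0.1 = 19.89 kcal/m²
Species F: 19.89 × 0.1 = 1.989 kcal/m²
Species G: 1.989 × 0.1 = 0.1989 kcal/m²

0.20 kcal/m²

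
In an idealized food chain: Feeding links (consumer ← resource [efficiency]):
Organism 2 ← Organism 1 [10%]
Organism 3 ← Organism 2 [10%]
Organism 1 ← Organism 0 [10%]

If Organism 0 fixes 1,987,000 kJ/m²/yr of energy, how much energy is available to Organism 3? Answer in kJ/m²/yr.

Organism 1: 1987000 × 0.1 = 198700 kJ/m²/yr
Organism 2: 198700 × 0.1 = 19870 kJ/m²/yr
Organism 3: 19870 × 0.1 = 1987 kJ/m²/yr

1987 kJ/m²/yr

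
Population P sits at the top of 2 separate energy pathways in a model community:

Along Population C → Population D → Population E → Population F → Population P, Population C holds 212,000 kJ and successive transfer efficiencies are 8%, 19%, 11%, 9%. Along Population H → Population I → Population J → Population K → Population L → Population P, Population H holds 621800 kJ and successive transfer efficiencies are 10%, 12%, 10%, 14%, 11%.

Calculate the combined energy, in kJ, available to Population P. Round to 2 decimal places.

43.39 kJ

Via Population C: 212000 × 0.08 × 0.19 × 0.11 × 0.09 = 31.90176 kJ
Via Population H: 621800 × 0.1 × 0.12 × 0.1 × 0.14 × 0.11 = 11.490864 kJ
Total at Population P: 31.90176 + 11.490864 = 43.392624 kJ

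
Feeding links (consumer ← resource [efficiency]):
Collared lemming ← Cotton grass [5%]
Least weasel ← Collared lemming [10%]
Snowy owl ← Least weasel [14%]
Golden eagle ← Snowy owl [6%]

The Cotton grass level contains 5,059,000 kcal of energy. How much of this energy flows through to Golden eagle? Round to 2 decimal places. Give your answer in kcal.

Collared lemming: 5059000 × 0.05 = 252950 kcal
Least weasel: 252950 × 0.1 = 25295 kcal
Snowy owl: 25295 × 0.14 = 3541.3 kcal
Golden eagle: 3541.3 × 0.06 = 212.478 kcal

212.48 kcal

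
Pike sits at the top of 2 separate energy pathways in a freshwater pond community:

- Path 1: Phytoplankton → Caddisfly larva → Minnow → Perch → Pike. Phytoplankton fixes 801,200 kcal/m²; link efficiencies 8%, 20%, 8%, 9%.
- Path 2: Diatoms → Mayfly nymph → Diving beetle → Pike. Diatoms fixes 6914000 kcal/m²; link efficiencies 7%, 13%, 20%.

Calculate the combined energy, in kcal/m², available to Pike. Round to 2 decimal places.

Path 1: 801200 × 0.08 × 0.2 × 0.08 × 0.09 = 92.29824 kcal/m²
Path 2: 6914000 × 0.07 × 0.13 × 0.2 = 12583.48 kcal/m²
Total at Pike: 92.29824 + 12583.48 = 12675.77824 kcal/m²

12675.78 kcal/m²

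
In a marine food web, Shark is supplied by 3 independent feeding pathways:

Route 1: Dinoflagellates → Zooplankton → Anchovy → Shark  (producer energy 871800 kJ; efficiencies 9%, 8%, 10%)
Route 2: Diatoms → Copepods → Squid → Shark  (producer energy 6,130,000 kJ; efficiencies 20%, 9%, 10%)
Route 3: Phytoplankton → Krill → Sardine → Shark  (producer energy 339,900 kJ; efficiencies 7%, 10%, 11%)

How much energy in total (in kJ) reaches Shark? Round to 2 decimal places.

11923.42 kJ

Route 1: 871800 × 0.09 × 0.08 × 0.1 = 627.696 kJ
Route 2: 6130000 × 0.2 × 0.09 × 0.1 = 11034 kJ
Route 3: 339900 × 0.07 × 0.1 × 0.11 = 261.723 kJ
Total at Shark: 627.696 + 11034 + 261.723 = 11923.419 kJ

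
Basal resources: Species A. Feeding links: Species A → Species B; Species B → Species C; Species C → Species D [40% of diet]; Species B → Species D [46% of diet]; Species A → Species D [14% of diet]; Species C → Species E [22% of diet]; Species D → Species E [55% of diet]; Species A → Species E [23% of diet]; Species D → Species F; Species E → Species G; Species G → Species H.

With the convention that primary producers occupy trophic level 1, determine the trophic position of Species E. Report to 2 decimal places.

3.68

Species B: 1 + 1 = 2
Species C: 1 + 2 = 3
Species D: 1 + (0.4×3 + 0.46×2 + 0.14×1) = 3.26
Species E: 1 + (0.22×3 + 0.55×3.26 + 0.23×1) = 3.683
Species F: 1 + 3.26 = 4.26
Species G: 1 + 3.683 = 4.683
Species H: 1 + 4.683 = 5.683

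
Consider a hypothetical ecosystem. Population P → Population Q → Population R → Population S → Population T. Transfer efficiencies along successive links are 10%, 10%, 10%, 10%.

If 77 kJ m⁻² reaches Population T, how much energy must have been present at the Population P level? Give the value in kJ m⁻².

Cumulative transfer efficiency: 0.1 × 0.1 × 0.1 × 0.1 = 0.0001
Population P energy = 77 / 0.0001 = 770000 kJ m⁻²

770000 kJ m⁻²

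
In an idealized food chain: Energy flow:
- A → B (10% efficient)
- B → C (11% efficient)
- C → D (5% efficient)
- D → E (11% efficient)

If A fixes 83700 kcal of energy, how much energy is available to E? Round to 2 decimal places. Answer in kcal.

5.06 kcal

B: 83700 × 0.1 = 8370 kcal
C: 8370 × 0.11 = 920.7 kcal
D: 920.7 × 0.05 = 46.035 kcal
E: 46.035 × 0.11 = 5.06385 kcal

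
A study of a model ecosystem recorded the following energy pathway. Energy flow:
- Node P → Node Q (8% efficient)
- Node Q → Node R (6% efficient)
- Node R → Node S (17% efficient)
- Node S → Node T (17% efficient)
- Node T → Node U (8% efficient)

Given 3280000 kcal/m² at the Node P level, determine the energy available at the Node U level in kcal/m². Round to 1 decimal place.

36.4 kcal/m²

Node Q: 3280000 × 0.08 = 262400 kcal/m²
Node R: 262400 × 0.06 = 15744 kcal/m²
Node S: 15744 × 0.17 = 2676.48 kcal/m²
Node T: 2676.48 × 0.17 = 455.0016 kcal/m²
Node U: 455.0016 × 0.08 = 36.400128 kcal/m²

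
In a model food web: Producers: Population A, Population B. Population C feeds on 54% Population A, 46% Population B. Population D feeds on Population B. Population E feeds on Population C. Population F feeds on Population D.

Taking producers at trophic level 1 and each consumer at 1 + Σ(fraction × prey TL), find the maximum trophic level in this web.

3

Population C: 1 + (0.54×1 + 0.46×1) = 2
Population D: 1 + 1 = 2
Population E: 1 + 2 = 3
Population F: 1 + 2 = 3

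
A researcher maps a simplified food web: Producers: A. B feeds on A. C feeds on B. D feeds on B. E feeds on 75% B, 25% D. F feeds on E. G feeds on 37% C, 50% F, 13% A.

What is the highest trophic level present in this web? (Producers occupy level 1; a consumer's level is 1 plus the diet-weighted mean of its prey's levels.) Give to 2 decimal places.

B: 1 + 1 = 2
C: 1 + 2 = 3
D: 1 + 2 = 3
E: 1 + (0.75×2 + 0.25×3) = 3.25
F: 1 + 3.25 = 4.25
G: 1 + (0.37×3 + 0.5×4.25 + 0.13×1) = 4.365

4.37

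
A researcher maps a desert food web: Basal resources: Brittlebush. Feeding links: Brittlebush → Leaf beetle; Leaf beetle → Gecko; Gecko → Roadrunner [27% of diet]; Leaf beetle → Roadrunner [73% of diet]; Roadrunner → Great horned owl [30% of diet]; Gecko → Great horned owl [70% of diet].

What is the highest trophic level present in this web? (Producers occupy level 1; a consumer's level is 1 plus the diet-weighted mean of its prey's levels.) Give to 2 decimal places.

Leaf beetle: 1 + 1 = 2
Gecko: 1 + 2 = 3
Roadrunner: 1 + (0.27×3 + 0.73×2) = 3.27
Great horned owl: 1 + (0.3×3.27 + 0.7×3) = 4.081

4.08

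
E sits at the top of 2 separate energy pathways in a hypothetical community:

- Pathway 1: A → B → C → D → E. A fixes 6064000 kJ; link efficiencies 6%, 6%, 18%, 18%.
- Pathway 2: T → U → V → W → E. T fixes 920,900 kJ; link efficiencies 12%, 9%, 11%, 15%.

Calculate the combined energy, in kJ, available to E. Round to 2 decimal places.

Pathway 1: 6064000 × 0.06 × 0.06 × 0.18 × 0.18 = 707.30496 kJ
Pathway 2: 920900 × 0.12 × 0.09 × 0.11 × 0.15 = 164.10438 kJ
Total at E: 707.30496 + 164.10438 = 871.40934 kJ

871.41 kJ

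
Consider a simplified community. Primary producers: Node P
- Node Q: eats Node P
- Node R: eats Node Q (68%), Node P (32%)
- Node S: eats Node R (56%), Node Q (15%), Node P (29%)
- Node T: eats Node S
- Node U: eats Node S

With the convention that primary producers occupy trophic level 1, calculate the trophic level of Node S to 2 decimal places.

Node Q: 1 + 1 = 2
Node R: 1 + (0.68×2 + 0.32×1) = 2.68
Node S: 1 + (0.56×2.68 + 0.15×2 + 0.29×1) = 3.0908
Node T: 1 + 3.0908 = 4.0908
Node U: 1 + 3.0908 = 4.0908

3.09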